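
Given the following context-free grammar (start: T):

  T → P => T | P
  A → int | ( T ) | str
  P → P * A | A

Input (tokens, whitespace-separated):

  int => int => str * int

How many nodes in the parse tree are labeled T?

[T [P [A int]] => [T [P [A int]] => [T [P [P [A str]] * [A int]]]]]

3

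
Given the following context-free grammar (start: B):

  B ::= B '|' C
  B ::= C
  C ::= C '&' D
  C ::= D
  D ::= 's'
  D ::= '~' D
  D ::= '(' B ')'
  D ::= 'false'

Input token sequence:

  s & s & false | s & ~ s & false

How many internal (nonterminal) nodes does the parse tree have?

[B [B [C [C [C [D s]] & [D s]] & [D false]]] | [C [C [C [D s]] & [D ~ [D s]]] & [D false]]]

15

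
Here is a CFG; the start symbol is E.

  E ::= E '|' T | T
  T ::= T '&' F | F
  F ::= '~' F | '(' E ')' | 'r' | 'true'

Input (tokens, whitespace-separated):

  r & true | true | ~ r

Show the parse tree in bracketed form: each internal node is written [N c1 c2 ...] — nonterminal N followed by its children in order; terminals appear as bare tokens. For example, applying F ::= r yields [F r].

[E [E [E [T [T [F r]] & [F true]]] | [T [F true]]] | [T [F ~ [F r]]]]

E
E | T
E | T | T
T | T | T
T & F | T | T
F & F | T | T
r & F | T | T
r & true | T | T
r & true | F | T
r & true | true | T
r & true | true | F
r & true | true | ~ F
r & true | true | ~ r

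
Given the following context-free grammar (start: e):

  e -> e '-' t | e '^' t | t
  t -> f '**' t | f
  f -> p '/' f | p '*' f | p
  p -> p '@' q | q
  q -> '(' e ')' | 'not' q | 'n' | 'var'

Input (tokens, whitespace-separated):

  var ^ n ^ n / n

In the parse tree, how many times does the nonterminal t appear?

3

[e [e [e [t [f [p [q var]]]]] ^ [t [f [p [q n]]]]] ^ [t [f [p [q n]] / [f [p [q n]]]]]]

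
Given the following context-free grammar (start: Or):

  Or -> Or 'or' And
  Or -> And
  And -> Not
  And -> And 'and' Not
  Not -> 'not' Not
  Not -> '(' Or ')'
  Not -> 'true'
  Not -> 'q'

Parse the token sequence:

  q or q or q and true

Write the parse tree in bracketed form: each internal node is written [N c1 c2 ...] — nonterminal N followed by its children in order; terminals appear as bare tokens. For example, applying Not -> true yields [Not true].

Or
Or or And
Or or And or And
And or And or And
Not or And or And
q or And or And
q or Not or And
q or q or And
q or q or And and Not
q or q or Not and Not
q or q or q and Not
q or q or q and true

[Or [Or [Or [And [Not q]]] or [And [Not q]]] or [And [And [Not q]] and [Not true]]]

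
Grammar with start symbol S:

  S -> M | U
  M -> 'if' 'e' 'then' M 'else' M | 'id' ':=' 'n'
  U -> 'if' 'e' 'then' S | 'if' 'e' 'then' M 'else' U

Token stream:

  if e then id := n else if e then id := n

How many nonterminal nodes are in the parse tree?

6

[S [U if e then [M id := n] else [U if e then [S [M id := n]]]]]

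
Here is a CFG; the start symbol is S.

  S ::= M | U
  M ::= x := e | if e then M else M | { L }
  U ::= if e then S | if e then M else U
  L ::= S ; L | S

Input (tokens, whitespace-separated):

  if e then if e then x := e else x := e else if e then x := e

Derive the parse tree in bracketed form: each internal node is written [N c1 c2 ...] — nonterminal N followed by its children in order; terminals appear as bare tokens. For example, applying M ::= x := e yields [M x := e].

[S [U if e then [M if e then [M x := e] else [M x := e]] else [U if e then [S [M x := e]]]]]

S
U
if e then M else U
if e then if e then M else M else U
if e then if e then x := e else M else U
if e then if e then x := e else x := e else U
if e then if e then x := e else x := e else if e then S
if e then if e then x := e else x := e else if e then M
if e then if e then x := e else x := e else if e then x := e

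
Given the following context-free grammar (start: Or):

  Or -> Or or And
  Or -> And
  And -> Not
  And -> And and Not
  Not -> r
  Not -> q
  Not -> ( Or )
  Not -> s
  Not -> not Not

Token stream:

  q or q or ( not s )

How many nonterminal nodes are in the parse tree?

13

[Or [Or [Or [And [Not q]]] or [And [Not q]]] or [And [Not ( [Or [And [Not not [Not s]]]] )]]]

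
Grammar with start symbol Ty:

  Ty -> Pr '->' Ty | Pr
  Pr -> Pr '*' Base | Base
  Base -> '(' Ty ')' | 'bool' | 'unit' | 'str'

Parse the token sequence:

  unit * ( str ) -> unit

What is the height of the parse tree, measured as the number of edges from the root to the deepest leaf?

6

[Ty [Pr [Pr [Base unit]] * [Base ( [Ty [Pr [Base str]]] )]] -> [Ty [Pr [Base unit]]]]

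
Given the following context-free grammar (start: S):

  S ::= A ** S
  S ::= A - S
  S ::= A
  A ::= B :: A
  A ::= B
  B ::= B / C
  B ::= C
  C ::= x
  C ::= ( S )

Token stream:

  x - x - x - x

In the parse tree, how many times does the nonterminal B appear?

4

[S [A [B [C x]]] - [S [A [B [C x]]] - [S [A [B [C x]]] - [S [A [B [C x]]]]]]]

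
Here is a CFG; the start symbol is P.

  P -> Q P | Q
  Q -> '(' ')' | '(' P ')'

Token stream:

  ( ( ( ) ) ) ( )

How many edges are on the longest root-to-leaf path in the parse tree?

6

[P [Q ( [P [Q ( [P [Q ( )]] )]] )] [P [Q ( )]]]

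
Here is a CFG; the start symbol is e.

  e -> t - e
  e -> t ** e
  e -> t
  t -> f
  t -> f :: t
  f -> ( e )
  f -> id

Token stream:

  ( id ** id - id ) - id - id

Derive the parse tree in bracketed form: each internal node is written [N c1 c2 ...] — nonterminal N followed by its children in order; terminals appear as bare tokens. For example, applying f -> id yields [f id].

[e [t [f ( [e [t [f id]] ** [e [t [f id]] - [e [t [f id]]]]] )]] - [e [t [f id]] - [e [t [f id]]]]]

e
t - e
f - e
( e ) - e
( t ** e ) - e
( f ** e ) - e
( id ** e ) - e
( id ** t - e ) - e
( id ** f - e ) - e
( id ** id - e ) - e
( id ** id - t ) - e
( id ** id - f ) - e
( id ** id - id ) - e
( id ** id - id ) - t - e
( id ** id - id ) - f - e
( id ** id - id ) - id - e
( id ** id - id ) - id - t
( id ** id - id ) - id - f
( id ** id - id ) - id - id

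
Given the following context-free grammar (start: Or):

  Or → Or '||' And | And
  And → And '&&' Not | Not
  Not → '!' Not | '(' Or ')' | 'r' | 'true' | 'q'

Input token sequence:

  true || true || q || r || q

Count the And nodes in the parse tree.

[Or [Or [Or [Or [Or [And [Not true]]] || [And [Not true]]] || [And [Not q]]] || [And [Not r]]] || [And [Not q]]]

5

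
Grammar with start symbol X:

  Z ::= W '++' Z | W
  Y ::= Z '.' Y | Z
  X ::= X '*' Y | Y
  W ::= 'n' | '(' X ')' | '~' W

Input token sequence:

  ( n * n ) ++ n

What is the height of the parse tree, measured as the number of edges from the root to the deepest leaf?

9

[X [Y [Z [W ( [X [X [Y [Z [W n]]]] * [Y [Z [W n]]]] )] ++ [Z [W n]]]]]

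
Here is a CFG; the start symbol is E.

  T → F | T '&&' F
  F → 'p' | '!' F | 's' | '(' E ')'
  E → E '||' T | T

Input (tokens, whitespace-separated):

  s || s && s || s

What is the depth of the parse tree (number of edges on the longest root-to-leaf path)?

5

[E [E [E [T [F s]]] || [T [T [F s]] && [F s]]] || [T [F s]]]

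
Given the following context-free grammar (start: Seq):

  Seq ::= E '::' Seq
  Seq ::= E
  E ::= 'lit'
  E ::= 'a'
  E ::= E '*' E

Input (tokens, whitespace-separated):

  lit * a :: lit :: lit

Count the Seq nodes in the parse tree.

3

[Seq [E [E lit] * [E a]] :: [Seq [E lit] :: [Seq [E lit]]]]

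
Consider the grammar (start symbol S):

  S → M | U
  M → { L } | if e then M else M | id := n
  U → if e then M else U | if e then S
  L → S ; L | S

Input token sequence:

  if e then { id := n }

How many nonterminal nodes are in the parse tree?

7

[S [U if e then [S [M { [L [S [M id := n]]] }]]]]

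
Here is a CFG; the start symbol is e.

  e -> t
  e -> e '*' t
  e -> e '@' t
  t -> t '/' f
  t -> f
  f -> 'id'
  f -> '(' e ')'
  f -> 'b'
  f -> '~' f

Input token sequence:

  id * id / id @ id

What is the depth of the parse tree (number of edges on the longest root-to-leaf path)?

5

[e [e [e [t [f id]]] * [t [t [f id]] / [f id]]] @ [t [f id]]]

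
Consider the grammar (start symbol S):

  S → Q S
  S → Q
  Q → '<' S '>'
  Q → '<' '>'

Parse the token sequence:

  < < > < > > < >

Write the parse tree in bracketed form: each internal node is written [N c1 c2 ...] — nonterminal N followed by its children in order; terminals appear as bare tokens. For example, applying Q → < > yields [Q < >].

S
Q S
< S > S
< Q S > S
< < > S > S
< < > Q > S
< < > < > > S
< < > < > > Q
< < > < > > < >

[S [Q < [S [Q < >] [S [Q < >]]] >] [S [Q < >]]]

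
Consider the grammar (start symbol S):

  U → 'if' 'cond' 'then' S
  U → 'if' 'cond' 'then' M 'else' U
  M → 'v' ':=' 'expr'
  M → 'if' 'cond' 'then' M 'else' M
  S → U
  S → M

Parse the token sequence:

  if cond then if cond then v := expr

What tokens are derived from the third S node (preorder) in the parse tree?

v := expr

[S [U if cond then [S [U if cond then [S [M v := expr]]]]]]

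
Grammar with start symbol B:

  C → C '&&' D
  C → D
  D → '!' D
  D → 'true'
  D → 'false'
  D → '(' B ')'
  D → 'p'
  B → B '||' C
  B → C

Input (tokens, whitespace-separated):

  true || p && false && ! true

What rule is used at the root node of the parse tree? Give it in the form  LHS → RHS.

[B [B [C [D true]]] || [C [C [C [D p]] && [D false]] && [D ! [D true]]]]

B → B '||' C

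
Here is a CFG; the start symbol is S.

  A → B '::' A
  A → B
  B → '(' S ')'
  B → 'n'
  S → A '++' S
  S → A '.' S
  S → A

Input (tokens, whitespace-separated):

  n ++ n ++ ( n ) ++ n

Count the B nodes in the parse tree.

5

[S [A [B n]] ++ [S [A [B n]] ++ [S [A [B ( [S [A [B n]]] )]] ++ [S [A [B n]]]]]]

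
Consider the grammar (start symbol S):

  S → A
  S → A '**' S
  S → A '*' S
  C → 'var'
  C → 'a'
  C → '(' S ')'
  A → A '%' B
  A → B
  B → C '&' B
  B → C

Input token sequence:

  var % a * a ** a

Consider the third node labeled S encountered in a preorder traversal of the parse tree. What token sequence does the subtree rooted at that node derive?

a

[S [A [A [B [C var]]] % [B [C a]]] * [S [A [B [C a]]] ** [S [A [B [C a]]]]]]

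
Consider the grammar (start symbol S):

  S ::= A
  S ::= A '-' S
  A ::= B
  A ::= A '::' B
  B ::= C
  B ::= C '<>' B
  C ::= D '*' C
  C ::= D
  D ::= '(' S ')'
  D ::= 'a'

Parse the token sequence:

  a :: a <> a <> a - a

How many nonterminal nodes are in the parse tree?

20

[S [A [A [B [C [D a]]]] :: [B [C [D a]] <> [B [C [D a]] <> [B [C [D a]]]]]] - [S [A [B [C [D a]]]]]]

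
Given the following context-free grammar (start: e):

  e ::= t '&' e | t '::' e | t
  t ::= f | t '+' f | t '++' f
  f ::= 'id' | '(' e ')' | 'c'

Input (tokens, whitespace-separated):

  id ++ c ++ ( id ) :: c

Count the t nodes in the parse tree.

5

[e [t [t [t [f id]] ++ [f c]] ++ [f ( [e [t [f id]]] )]] :: [e [t [f c]]]]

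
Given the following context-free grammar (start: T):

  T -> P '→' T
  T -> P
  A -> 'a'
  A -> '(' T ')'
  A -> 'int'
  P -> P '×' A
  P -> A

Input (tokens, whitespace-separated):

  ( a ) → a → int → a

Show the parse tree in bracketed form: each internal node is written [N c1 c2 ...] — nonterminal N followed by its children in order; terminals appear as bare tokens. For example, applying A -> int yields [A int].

[T [P [A ( [T [P [A a]]] )]] → [T [P [A a]] → [T [P [A int]] → [T [P [A a]]]]]]

T
P → T
A → T
( T ) → T
( P ) → T
( A ) → T
( a ) → T
( a ) → P → T
( a ) → A → T
( a ) → a → T
( a ) → a → P → T
( a ) → a → A → T
( a ) → a → int → T
( a ) → a → int → P
( a ) → a → int → A
( a ) → a → int → a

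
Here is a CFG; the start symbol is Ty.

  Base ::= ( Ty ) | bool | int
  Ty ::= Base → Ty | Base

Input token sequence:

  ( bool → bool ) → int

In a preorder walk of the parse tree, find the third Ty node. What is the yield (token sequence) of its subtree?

[Ty [Base ( [Ty [Base bool] → [Ty [Base bool]]] )] → [Ty [Base int]]]

bool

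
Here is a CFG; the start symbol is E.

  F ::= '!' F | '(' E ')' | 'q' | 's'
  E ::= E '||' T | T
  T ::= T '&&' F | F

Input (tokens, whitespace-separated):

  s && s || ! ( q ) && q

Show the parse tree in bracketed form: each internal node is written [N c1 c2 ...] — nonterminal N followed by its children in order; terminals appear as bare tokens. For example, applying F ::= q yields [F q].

E
E || T
T || T
T && F || T
F && F || T
s && F || T
s && s || T
s && s || T && F
s && s || F && F
s && s || ! F && F
s && s || ! ( E ) && F
s && s || ! ( T ) && F
s && s || ! ( F ) && F
s && s || ! ( q ) && F
s && s || ! ( q ) && q

[E [E [T [T [F s]] && [F s]]] || [T [T [F ! [F ( [E [T [F q]]] )]]] && [F q]]]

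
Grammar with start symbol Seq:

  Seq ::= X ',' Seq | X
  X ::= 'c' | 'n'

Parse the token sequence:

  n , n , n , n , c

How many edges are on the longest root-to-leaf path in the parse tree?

6

[Seq [X n] , [Seq [X n] , [Seq [X n] , [Seq [X n] , [Seq [X c]]]]]]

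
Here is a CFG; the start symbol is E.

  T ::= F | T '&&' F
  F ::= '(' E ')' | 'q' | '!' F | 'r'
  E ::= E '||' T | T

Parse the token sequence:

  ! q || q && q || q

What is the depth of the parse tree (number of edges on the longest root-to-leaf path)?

[E [E [E [T [F ! [F q]]]] || [T [T [F q]] && [F q]]] || [T [F q]]]

6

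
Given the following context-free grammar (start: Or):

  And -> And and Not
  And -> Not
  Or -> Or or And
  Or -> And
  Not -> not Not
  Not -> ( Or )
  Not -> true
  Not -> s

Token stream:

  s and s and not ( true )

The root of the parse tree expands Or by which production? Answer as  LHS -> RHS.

[Or [And [And [And [Not s]] and [Not s]] and [Not not [Not ( [Or [And [Not true]]] )]]]]

Or -> And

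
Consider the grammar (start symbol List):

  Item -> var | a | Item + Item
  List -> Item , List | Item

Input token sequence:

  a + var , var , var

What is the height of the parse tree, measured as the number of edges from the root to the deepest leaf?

4

[List [Item [Item a] + [Item var]] , [List [Item var] , [List [Item var]]]]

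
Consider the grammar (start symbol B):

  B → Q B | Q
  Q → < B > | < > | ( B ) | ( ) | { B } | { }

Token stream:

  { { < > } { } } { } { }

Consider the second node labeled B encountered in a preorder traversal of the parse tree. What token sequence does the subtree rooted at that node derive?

[B [Q { [B [Q { [B [Q < >]] }] [B [Q { }]]] }] [B [Q { }] [B [Q { }]]]]

{ < > } { }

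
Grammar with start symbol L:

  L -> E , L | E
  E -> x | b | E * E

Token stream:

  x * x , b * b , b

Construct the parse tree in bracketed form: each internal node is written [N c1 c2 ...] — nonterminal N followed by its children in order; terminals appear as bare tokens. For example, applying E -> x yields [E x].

[L [E [E x] * [E x]] , [L [E [E b] * [E b]] , [L [E b]]]]

L
E , L
E * E , L
x * E , L
x * x , L
x * x , E , L
x * x , E * E , L
x * x , b * E , L
x * x , b * b , L
x * x , b * b , E
x * x , b * b , b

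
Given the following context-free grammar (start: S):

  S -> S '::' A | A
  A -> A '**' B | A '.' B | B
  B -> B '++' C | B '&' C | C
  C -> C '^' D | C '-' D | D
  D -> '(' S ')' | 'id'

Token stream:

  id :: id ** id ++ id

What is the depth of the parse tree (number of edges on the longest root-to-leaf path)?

[S [S [A [B [C [D id]]]]] :: [A [A [B [C [D id]]]] ** [B [B [C [D id]]] ++ [C [D id]]]]]

6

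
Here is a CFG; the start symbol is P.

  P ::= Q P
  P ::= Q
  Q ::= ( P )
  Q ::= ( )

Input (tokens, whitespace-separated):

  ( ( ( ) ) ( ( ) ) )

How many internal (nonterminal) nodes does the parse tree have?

10

[P [Q ( [P [Q ( [P [Q ( )]] )] [P [Q ( [P [Q ( )]] )]]] )]]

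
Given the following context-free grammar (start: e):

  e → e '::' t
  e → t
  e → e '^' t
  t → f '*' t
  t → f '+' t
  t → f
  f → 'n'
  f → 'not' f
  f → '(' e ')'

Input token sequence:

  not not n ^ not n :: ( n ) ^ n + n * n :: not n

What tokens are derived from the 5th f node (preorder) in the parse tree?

[e [e [e [e [e [t [f not [f not [f n]]]]] ^ [t [f not [f n]]]] :: [t [f ( [e [t [f n]]] )]]] ^ [t [f n] + [t [f n] * [t [f n]]]]] :: [t [f not [f n]]]]

n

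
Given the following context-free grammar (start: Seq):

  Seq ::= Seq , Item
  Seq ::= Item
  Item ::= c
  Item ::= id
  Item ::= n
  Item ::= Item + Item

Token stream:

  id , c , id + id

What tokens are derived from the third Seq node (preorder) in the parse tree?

[Seq [Seq [Seq [Item id]] , [Item c]] , [Item [Item id] + [Item id]]]

id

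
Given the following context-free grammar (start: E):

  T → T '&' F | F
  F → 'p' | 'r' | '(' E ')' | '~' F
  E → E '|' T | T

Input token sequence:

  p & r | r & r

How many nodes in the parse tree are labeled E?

2

[E [E [T [T [F p]] & [F r]]] | [T [T [F r]] & [F r]]]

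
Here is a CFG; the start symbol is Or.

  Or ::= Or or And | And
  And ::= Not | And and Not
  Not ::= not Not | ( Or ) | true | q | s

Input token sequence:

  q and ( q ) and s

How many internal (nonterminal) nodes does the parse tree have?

[Or [And [And [And [Not q]] and [Not ( [Or [And [Not q]]] )]] and [Not s]]]

10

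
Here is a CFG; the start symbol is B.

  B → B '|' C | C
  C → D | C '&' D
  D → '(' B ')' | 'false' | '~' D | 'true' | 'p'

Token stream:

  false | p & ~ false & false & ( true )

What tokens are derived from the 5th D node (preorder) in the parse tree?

false

[B [B [C [D false]]] | [C [C [C [C [D p]] & [D ~ [D false]]] & [D false]] & [D ( [B [C [D true]]] )]]]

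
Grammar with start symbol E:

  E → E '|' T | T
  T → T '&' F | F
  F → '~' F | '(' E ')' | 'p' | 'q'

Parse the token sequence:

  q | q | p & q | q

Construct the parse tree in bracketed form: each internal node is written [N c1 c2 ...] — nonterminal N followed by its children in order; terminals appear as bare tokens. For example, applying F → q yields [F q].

E
E | T
E | T | T
E | T | T | T
T | T | T | T
F | T | T | T
q | T | T | T
q | F | T | T
q | q | T | T
q | q | T & F | T
q | q | F & F | T
q | q | p & F | T
q | q | p & q | T
q | q | p & q | F
q | q | p & q | q

[E [E [E [E [T [F q]]] | [T [F q]]] | [T [T [F p]] & [F q]]] | [T [F q]]]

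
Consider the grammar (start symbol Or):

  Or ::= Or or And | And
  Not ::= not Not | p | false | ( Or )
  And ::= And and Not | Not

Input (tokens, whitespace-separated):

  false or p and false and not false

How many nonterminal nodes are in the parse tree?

[Or [Or [And [Not false]]] or [And [And [And [Not p]] and [Not false]] and [Not not [Not false]]]]

11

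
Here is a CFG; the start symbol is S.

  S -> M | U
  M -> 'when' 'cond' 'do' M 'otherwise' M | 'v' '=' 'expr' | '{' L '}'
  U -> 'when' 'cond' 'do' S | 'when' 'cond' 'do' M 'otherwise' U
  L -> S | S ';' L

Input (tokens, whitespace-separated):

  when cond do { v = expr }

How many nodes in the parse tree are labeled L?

1

[S [U when cond do [S [M { [L [S [M v = expr]]] }]]]]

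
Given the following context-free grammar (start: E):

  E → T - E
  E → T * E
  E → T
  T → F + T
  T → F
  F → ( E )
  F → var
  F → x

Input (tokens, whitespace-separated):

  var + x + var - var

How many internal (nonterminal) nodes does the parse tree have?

[E [T [F var] + [T [F x] + [T [F var]]]] - [E [T [F var]]]]

10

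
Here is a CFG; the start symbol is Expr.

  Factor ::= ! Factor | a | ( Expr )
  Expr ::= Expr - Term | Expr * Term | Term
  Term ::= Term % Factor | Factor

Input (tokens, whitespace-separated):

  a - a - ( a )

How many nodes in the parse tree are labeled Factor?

[Expr [Expr [Expr [Term [Factor a]]] - [Term [Factor a]]] - [Term [Factor ( [Expr [Term [Factor a]]] )]]]

4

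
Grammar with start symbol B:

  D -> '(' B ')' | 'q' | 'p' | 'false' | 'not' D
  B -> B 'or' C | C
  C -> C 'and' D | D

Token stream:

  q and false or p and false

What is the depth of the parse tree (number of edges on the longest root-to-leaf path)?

5

[B [B [C [C [D q]] and [D false]]] or [C [C [D p]] and [D false]]]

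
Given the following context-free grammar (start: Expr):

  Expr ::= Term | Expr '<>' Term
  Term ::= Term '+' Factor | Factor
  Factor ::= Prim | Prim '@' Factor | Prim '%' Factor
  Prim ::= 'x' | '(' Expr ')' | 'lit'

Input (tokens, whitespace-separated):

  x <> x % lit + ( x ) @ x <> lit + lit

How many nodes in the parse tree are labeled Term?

6

[Expr [Expr [Expr [Term [Factor [Prim x]]]] <> [Term [Term [Factor [Prim x] % [Factor [Prim lit]]]] + [Factor [Prim ( [Expr [Term [Factor [Prim x]]]] )] @ [Factor [Prim x]]]]] <> [Term [Term [Factor [Prim lit]]] + [Factor [Prim lit]]]]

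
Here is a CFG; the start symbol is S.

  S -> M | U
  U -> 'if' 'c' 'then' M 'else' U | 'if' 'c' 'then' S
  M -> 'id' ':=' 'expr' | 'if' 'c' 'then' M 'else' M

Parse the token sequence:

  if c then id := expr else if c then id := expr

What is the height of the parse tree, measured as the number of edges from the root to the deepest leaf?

5

[S [U if c then [M id := expr] else [U if c then [S [M id := expr]]]]]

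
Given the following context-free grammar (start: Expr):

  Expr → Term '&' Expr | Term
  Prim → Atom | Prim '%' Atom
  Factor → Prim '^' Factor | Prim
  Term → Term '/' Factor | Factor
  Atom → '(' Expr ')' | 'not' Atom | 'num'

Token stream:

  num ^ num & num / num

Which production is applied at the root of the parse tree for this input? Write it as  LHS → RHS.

Expr → Term '&' Expr

[Expr [Term [Factor [Prim [Atom num]] ^ [Factor [Prim [Atom num]]]]] & [Expr [Term [Term [Factor [Prim [Atom num]]]] / [Factor [Prim [Atom num]]]]]]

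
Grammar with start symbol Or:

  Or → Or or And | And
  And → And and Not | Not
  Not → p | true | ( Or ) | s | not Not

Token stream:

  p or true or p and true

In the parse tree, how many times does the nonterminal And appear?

[Or [Or [Or [And [Not p]]] or [And [Not true]]] or [And [And [Not p]] and [Not true]]]

4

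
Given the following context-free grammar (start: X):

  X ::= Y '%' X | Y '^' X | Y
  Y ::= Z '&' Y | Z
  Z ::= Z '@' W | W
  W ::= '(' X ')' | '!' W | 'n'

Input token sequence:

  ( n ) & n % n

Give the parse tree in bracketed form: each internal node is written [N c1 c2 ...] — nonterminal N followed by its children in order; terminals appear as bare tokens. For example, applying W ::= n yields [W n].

X
Y % X
Z & Y % X
W & Y % X
( X ) & Y % X
( Y ) & Y % X
( Z ) & Y % X
( W ) & Y % X
( n ) & Y % X
( n ) & Z % X
( n ) & W % X
( n ) & n % X
( n ) & n % Y
( n ) & n % Z
( n ) & n % W
( n ) & n % n

[X [Y [Z [W ( [X [Y [Z [W n]]]] )]] & [Y [Z [W n]]]] % [X [Y [Z [W n]]]]]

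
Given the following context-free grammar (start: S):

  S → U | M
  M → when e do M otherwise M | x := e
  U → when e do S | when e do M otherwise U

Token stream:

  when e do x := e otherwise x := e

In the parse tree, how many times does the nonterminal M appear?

[S [M when e do [M x := e] otherwise [M x := e]]]

3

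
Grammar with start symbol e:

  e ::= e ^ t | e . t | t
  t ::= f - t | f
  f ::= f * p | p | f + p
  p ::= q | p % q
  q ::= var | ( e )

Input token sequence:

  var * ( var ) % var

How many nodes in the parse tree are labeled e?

2

[e [t [f [f [p [q var]]] * [p [p [q ( [e [t [f [p [q var]]]]] )]] % [q var]]]]]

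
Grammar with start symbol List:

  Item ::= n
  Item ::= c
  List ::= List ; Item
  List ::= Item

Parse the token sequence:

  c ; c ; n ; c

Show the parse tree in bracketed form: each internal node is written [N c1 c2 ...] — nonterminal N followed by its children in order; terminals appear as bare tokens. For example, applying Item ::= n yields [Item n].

[List [List [List [List [Item c]] ; [Item c]] ; [Item n]] ; [Item c]]

List
List ; Item
List ; Item ; Item
List ; Item ; Item ; Item
Item ; Item ; Item ; Item
c ; Item ; Item ; Item
c ; c ; Item ; Item
c ; c ; n ; Item
c ; c ; n ; c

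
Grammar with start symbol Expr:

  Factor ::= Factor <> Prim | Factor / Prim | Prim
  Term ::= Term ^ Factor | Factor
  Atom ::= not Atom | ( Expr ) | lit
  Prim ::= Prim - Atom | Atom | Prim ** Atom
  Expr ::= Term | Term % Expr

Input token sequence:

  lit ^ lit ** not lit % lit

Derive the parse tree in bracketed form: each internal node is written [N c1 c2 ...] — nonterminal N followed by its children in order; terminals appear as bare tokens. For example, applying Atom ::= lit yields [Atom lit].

Expr
Term % Expr
Term ^ Factor % Expr
Factor ^ Factor % Expr
Prim ^ Factor % Expr
Atom ^ Factor % Expr
lit ^ Factor % Expr
lit ^ Prim % Expr
lit ^ Prim ** Atom % Expr
lit ^ Atom ** Atom % Expr
lit ^ lit ** Atom % Expr
lit ^ lit ** not Atom % Expr
lit ^ lit ** not lit % Expr
lit ^ lit ** not lit % Term
lit ^ lit ** not lit % Factor
lit ^ lit ** not lit % Prim
lit ^ lit ** not lit % Atom
lit ^ lit ** not lit % lit

[Expr [Term [Term [Factor [Prim [Atom lit]]]] ^ [Factor [Prim [Prim [Atom lit]] ** [Atom not [Atom lit]]]]] % [Expr [Term [Factor [Prim [Atom lit]]]]]]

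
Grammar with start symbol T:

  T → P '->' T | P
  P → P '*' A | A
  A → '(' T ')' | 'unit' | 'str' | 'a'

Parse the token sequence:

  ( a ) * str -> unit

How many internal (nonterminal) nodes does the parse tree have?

11

[T [P [P [A ( [T [P [A a]]] )]] * [A str]] -> [T [P [A unit]]]]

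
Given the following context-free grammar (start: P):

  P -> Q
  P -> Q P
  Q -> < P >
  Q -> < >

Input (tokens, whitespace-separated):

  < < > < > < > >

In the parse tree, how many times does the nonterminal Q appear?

[P [Q < [P [Q < >] [P [Q < >] [P [Q < >]]]] >]]

4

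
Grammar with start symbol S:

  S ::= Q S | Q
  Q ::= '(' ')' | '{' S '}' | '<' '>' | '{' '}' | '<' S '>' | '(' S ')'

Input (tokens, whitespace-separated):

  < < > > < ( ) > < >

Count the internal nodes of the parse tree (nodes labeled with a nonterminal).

[S [Q < [S [Q < >]] >] [S [Q < [S [Q ( )]] >] [S [Q < >]]]]

10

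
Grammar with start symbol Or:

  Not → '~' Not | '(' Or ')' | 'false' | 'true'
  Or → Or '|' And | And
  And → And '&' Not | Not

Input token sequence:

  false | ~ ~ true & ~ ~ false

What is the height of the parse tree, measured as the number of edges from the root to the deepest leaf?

6

[Or [Or [And [Not false]]] | [And [And [Not ~ [Not ~ [Not true]]]] & [Not ~ [Not ~ [Not false]]]]]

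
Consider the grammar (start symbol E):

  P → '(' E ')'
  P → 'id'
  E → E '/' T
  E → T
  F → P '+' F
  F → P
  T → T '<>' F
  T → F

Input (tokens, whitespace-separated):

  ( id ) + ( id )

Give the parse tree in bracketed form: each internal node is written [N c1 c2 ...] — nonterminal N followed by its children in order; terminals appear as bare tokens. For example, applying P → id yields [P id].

[E [T [F [P ( [E [T [F [P id]]]] )] + [F [P ( [E [T [F [P id]]]] )]]]]]

E
T
F
P + F
( E ) + F
( T ) + F
( F ) + F
( P ) + F
( id ) + F
( id ) + P
( id ) + ( E )
( id ) + ( T )
( id ) + ( F )
( id ) + ( P )
( id ) + ( id )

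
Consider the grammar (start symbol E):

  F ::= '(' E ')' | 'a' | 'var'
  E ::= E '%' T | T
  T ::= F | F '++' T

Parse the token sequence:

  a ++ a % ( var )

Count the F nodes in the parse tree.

4

[E [E [T [F a] ++ [T [F a]]]] % [T [F ( [E [T [F var]]] )]]]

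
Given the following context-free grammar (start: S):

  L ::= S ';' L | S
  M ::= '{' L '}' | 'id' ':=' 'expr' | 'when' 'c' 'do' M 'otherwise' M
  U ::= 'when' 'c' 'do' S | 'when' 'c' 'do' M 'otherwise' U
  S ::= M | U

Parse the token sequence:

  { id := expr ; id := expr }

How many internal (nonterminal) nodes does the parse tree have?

[S [M { [L [S [M id := expr]] ; [L [S [M id := expr]]]] }]]

8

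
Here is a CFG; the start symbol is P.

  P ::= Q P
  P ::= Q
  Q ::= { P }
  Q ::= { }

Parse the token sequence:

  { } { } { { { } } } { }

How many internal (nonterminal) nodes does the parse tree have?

12

[P [Q { }] [P [Q { }] [P [Q { [P [Q { [P [Q { }]] }]] }] [P [Q { }]]]]]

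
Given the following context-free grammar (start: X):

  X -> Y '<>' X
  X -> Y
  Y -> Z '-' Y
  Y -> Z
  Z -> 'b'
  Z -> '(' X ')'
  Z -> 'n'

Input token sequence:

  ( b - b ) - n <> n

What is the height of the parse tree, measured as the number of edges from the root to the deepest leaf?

[X [Y [Z ( [X [Y [Z b] - [Y [Z b]]]] )] - [Y [Z n]]] <> [X [Y [Z n]]]]

7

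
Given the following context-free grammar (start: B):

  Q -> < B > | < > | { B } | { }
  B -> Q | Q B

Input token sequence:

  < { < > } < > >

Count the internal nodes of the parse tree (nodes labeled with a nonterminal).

[B [Q < [B [Q { [B [Q < >]] }] [B [Q < >]]] >]]

8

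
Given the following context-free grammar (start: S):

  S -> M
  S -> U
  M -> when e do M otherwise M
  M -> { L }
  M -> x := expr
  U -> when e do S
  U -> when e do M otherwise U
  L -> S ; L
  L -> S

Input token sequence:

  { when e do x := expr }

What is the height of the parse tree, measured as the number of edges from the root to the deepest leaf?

7

[S [M { [L [S [U when e do [S [M x := expr]]]]] }]]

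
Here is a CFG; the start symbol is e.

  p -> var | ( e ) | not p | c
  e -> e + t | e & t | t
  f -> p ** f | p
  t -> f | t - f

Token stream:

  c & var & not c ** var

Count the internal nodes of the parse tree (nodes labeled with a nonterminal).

[e [e [e [t [f [p c]]]] & [t [f [p var]]]] & [t [f [p not [p c]] ** [f [p var]]]]]

15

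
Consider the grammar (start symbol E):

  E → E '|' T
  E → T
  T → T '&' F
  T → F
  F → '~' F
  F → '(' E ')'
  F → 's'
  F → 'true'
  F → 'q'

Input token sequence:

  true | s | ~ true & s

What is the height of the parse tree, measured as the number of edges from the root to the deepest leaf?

[E [E [E [T [F true]]] | [T [F s]]] | [T [T [F ~ [F true]]] & [F s]]]

5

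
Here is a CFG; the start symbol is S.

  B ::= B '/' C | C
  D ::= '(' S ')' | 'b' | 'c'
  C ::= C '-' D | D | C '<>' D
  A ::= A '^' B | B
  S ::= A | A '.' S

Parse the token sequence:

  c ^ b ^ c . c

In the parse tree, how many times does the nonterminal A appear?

4

[S [A [A [A [B [C [D c]]]] ^ [B [C [D b]]]] ^ [B [C [D c]]]] . [S [A [B [C [D c]]]]]]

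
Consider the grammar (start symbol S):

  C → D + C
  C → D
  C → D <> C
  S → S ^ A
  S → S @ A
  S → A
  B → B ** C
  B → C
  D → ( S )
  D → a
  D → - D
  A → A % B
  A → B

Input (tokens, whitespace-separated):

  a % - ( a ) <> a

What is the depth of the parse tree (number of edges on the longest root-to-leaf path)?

11

[S [A [A [B [C [D a]]]] % [B [C [D - [D ( [S [A [B [C [D a]]]]] )]] <> [C [D a]]]]]]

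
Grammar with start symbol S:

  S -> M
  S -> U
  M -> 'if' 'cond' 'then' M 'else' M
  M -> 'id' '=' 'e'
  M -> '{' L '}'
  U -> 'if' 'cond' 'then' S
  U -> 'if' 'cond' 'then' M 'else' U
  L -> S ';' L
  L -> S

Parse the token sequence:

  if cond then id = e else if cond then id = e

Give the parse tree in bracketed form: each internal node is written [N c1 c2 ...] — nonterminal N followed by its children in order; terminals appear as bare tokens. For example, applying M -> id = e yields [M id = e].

[S [U if cond then [M id = e] else [U if cond then [S [M id = e]]]]]

S
U
if cond then M else U
if cond then id = e else U
if cond then id = e else if cond then S
if cond then id = e else if cond then M
if cond then id = e else if cond then id = e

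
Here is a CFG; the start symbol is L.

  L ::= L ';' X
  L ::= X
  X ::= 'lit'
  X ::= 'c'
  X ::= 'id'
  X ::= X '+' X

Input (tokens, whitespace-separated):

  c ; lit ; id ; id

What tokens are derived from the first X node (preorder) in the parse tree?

c

[L [L [L [L [X c]] ; [X lit]] ; [X id]] ; [X id]]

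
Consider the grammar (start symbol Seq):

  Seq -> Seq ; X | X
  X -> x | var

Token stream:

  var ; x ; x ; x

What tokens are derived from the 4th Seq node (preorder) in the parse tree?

var

[Seq [Seq [Seq [Seq [X var]] ; [X x]] ; [X x]] ; [X x]]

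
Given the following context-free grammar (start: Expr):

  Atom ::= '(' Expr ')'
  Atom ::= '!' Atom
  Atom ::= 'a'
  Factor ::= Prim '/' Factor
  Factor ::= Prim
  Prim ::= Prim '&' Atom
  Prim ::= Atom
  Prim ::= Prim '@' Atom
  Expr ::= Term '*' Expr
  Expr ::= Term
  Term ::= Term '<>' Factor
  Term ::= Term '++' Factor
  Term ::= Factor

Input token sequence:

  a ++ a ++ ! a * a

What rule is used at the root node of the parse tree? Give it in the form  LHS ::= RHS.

[Expr [Term [Term [Term [Factor [Prim [Atom a]]]] ++ [Factor [Prim [Atom a]]]] ++ [Factor [Prim [Atom ! [Atom a]]]]] * [Expr [Term [Factor [Prim [Atom a]]]]]]

Expr ::= Term '*' Expr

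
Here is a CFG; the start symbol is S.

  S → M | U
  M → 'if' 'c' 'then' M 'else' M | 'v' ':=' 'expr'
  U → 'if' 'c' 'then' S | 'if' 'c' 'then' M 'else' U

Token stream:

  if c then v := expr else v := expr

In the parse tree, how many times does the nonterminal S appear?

[S [M if c then [M v := expr] else [M v := expr]]]

1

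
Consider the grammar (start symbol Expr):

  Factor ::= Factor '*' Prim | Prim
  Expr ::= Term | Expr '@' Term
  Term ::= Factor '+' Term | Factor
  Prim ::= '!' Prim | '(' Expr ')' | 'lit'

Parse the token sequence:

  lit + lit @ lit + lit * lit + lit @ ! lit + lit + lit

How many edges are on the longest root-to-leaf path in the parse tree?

[Expr [Expr [Expr [Term [Factor [Prim lit]] + [Term [Factor [Prim lit]]]]] @ [Term [Factor [Prim lit]] + [Term [Factor [Factor [Prim lit]] * [Prim lit]] + [Term [Factor [Prim lit]]]]]] @ [Term [Factor [Prim ! [Prim lit]]] + [Term [Factor [Prim lit]] + [Term [Factor [Prim lit]]]]]]

7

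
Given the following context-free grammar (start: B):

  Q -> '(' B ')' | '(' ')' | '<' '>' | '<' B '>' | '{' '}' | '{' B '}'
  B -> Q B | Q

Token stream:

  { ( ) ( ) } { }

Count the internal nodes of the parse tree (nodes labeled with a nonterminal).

8

[B [Q { [B [Q ( )] [B [Q ( )]]] }] [B [Q { }]]]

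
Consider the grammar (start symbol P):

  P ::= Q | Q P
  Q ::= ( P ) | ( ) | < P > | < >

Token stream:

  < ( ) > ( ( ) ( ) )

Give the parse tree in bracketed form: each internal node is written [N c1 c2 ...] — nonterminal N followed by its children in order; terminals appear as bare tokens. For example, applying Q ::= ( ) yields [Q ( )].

P
Q P
< P > P
< Q > P
< ( ) > P
< ( ) > Q
< ( ) > ( P )
< ( ) > ( Q P )
< ( ) > ( ( ) P )
< ( ) > ( ( ) Q )
< ( ) > ( ( ) ( ) )

[P [Q < [P [Q ( )]] >] [P [Q ( [P [Q ( )] [P [Q ( )]]] )]]]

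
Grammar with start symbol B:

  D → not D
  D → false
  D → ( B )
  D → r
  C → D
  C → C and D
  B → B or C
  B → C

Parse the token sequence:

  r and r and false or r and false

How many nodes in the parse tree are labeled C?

5

[B [B [C [C [C [D r]] and [D r]] and [D false]]] or [C [C [D r]] and [D false]]]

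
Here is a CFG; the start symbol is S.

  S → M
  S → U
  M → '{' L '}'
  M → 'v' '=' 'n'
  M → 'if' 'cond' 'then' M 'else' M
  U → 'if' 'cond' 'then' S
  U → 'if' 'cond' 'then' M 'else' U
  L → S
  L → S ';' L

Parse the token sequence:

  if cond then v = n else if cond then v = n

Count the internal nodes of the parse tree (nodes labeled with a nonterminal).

6

[S [U if cond then [M v = n] else [U if cond then [S [M v = n]]]]]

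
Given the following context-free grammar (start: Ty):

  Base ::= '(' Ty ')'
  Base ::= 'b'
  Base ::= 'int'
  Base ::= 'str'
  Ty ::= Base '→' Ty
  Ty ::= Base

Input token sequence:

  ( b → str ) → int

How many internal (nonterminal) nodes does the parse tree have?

8

[Ty [Base ( [Ty [Base b] → [Ty [Base str]]] )] → [Ty [Base int]]]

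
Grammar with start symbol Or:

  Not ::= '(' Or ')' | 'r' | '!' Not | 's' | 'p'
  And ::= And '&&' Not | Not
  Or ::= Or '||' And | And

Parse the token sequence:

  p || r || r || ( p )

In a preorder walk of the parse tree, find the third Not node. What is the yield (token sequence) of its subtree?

r

[Or [Or [Or [Or [And [Not p]]] || [And [Not r]]] || [And [Not r]]] || [And [Not ( [Or [And [Not p]]] )]]]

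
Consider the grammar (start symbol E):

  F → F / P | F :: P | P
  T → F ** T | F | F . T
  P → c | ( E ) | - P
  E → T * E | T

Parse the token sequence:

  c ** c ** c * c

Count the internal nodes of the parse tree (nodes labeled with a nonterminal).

[E [T [F [P c]] ** [T [F [P c]] ** [T [F [P c]]]]] * [E [T [F [P c]]]]]

14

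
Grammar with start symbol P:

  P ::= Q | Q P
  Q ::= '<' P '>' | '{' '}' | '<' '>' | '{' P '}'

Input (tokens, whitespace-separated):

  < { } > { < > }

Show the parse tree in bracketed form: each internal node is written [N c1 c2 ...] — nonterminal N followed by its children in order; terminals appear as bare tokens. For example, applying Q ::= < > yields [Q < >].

P
Q P
< P > P
< Q > P
< { } > P
< { } > Q
< { } > { P }
< { } > { Q }
< { } > { < > }

[P [Q < [P [Q { }]] >] [P [Q { [P [Q < >]] }]]]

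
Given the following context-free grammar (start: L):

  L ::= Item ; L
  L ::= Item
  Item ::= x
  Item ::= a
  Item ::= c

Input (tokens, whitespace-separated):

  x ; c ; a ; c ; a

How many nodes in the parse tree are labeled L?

[L [Item x] ; [L [Item c] ; [L [Item a] ; [L [Item c] ; [L [Item a]]]]]]

5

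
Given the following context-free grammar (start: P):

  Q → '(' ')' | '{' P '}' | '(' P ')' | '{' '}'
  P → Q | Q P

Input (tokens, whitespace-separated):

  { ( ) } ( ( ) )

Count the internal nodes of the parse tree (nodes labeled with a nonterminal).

8

[P [Q { [P [Q ( )]] }] [P [Q ( [P [Q ( )]] )]]]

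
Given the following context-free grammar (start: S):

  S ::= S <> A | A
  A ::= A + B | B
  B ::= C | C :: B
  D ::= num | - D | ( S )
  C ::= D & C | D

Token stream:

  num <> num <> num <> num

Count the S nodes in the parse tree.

[S [S [S [S [A [B [C [D num]]]]] <> [A [B [C [D num]]]]] <> [A [B [C [D num]]]]] <> [A [B [C [D num]]]]]

4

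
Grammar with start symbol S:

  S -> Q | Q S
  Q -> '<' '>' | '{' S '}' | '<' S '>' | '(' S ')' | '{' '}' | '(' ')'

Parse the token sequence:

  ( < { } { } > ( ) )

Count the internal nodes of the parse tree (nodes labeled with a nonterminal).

10

[S [Q ( [S [Q < [S [Q { }] [S [Q { }]]] >] [S [Q ( )]]] )]]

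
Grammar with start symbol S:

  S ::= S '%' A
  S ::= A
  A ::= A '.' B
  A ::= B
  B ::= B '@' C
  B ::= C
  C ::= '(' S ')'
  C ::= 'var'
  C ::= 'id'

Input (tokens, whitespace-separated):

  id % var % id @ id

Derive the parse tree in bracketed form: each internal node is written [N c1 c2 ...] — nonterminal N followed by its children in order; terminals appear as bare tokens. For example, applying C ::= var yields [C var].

S
S % A
S % A % A
A % A % A
B % A % A
C % A % A
id % A % A
id % B % A
id % C % A
id % var % A
id % var % B
id % var % B @ C
id % var % C @ C
id % var % id @ C
id % var % id @ id

[S [S [S [A [B [C id]]]] % [A [B [C var]]]] % [A [B [B [C id]] @ [C id]]]]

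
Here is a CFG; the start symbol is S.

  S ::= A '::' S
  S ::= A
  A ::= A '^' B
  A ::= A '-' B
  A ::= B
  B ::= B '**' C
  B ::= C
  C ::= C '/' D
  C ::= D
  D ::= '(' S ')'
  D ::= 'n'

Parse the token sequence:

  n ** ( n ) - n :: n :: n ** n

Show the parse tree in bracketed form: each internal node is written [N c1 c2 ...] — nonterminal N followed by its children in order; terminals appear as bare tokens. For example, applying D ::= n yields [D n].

[S [A [A [B [B [C [D n]]] ** [C [D ( [S [A [B [C [D n]]]]] )]]]] - [B [C [D n]]]] :: [S [A [B [C [D n]]]] :: [S [A [B [B [C [D n]]] ** [C [D n]]]]]]]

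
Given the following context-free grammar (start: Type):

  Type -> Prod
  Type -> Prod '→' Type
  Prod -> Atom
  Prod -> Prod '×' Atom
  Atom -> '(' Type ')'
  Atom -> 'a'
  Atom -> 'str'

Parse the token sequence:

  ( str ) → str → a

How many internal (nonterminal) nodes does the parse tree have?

[Type [Prod [Atom ( [Type [Prod [Atom str]]] )]] → [Type [Prod [Atom str]] → [Type [Prod [Atom a]]]]]

12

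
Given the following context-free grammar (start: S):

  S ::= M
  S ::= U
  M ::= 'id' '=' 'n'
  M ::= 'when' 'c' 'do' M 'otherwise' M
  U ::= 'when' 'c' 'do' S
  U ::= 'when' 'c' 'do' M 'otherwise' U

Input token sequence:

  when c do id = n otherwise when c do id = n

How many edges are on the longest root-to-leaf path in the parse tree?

[S [U when c do [M id = n] otherwise [U when c do [S [M id = n]]]]]

5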